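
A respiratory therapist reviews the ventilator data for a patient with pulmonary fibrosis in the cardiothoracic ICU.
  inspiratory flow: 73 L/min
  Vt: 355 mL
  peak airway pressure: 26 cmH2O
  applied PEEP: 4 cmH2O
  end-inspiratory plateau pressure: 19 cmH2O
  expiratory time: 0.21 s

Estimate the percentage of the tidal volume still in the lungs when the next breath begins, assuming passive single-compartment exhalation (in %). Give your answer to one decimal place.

21.4

Flow: 73 L/min ÷ 60 = 1.2167 L/s.
R = (PIP − Pplat)/V̇ = (26 − 19) / 1.2167 = 7.0/1.2167 = 5.753 cmH2O·s/L.
C = Vt/(Pplat − PEEP) = 355.0 / (19 − 4) = 355.0/15.0 = 23.667 mL/cmH2O.
τ = R × C = 5.753 × 0.02367 L/cmH2O = 0.1362 s.
Fraction remaining at end-expiration = e^(−Te/τ) = e^(−0.21/0.1362) = 0.214 → 21.4%.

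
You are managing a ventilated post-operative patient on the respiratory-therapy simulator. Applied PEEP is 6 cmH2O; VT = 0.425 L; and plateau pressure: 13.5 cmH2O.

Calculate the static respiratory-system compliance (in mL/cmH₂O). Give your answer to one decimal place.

Cstat = Vt / (Pplat − PEEP) = 425 / (13.5 − 6) = 425 / 7.5 = 56.667 mL/cmH2O.

56.7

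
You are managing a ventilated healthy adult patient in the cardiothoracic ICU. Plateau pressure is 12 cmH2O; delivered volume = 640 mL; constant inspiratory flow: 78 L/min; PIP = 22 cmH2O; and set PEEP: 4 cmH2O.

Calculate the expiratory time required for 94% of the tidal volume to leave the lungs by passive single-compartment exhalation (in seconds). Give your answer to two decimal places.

Flow: 78 L/min ÷ 60 = 1.3 L/s.
R = (PIP − Pplat)/V̇ = (22 − 12) / 1.3 = 10.0/1.3 = 7.692 cmH2O·s/L.
C = Vt/(Pplat − PEEP) = 640.0 / (12 − 4) = 640.0/8.0 = 80.0 mL/cmH2O.
τ = R × C = 7.692 × 0.08 L/cmH2O = 0.6154 s.
t = −τ·ln(1 − 0.94) = −0.6154·ln(0.06) = 1.731 s.

1.73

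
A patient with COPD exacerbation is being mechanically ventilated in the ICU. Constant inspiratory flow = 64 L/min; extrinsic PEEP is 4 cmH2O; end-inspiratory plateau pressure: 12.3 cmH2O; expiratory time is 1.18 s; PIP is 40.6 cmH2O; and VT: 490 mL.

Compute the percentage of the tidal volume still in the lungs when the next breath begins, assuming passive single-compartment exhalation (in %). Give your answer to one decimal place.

Flow: 64 L/min ÷ 60 = 1.0667 L/s.
R = (PIP − Pplat)/V̇ = (40.6 − 12.3) / 1.0667 = 28.3/1.0667 = 26.53 cmH2O·s/L.
C = Vt/(Pplat − PEEP) = 490.0 / (12.3 − 4) = 490.0/8.3 = 59.036 mL/cmH2O.
τ = R × C = 26.53 × 0.05904 L/cmH2O = 1.566 s.
Fraction remaining at end-expiration = e^(−Te/τ) = e^(−1.18/1.566) = 0.4707 → 47.07%.

47.1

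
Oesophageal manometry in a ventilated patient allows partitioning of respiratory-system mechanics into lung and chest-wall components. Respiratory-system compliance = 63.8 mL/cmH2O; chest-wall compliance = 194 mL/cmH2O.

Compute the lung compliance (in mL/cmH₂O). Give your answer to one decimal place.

1/CL = 1/Crs − 1/Ccw.
1/CL = 1/63.8 − 1/194 = 0.01052.
CL = 95.057 mL/cmH2O.

95.1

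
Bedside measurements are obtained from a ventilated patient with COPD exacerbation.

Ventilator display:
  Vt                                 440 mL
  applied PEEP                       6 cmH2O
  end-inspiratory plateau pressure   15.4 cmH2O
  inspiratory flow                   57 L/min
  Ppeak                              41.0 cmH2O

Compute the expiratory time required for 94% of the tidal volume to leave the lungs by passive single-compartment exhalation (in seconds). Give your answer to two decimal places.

3.55

Flow: 57 L/min ÷ 60 = 0.95 L/s.
R = (PIP − Pplat)/V̇ = (41.0 − 15.4) / 0.95 = 25.6/0.95 = 26.947 cmH2O·s/L.
C = Vt/(Pplat − PEEP) = 440.0 / (15.4 − 6) = 440.0/9.4 = 46.809 mL/cmH2O.
τ = R × C = 26.947 × 0.04681 L/cmH2O = 1.261 s.
t = −τ·ln(1 − 0.94) = −1.261·ln(0.06) = 3.548 s.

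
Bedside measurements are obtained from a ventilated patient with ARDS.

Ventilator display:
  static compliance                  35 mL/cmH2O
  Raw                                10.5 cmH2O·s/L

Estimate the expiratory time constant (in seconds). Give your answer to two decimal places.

0.37

τ = R × C = 10.5 × 35 mL/cmH2O = 10.5 × 0.035 L/cmH2O = 0.3675 s.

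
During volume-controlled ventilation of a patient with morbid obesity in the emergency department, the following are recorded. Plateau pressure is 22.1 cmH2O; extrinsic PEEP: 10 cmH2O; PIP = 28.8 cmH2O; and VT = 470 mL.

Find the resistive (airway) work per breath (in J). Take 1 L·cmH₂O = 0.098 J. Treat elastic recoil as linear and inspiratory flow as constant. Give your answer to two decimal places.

0.31

With constant inspiratory flow the resistive pressure is constant at PIP − Pplat = 28.8 − 22.1 = 6.7 cmH2O, so resistive work = 6.7 × 0.470 = 3.149 L·cmH2O.
× 0.098 J/(L·cmH2O) → 0.3086 J.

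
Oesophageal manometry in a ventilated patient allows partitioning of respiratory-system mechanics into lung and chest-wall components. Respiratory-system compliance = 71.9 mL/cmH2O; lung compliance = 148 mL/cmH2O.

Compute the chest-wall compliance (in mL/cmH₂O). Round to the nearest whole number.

140

1/Ccw = 1/Crs − 1/CL.
1/Ccw = 1/71.9 − 1/148 = 0.007151.
Ccw = 139.84 mL/cmH2O.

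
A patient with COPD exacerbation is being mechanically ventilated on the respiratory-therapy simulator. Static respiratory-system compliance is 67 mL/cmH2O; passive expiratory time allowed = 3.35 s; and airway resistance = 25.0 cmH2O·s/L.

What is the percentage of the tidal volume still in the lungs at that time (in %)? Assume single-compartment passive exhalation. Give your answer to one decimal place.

τ = R × C = 25.0 × 67 mL/cmH2O = 25.0 × 0.067 L/cmH2O = 1.675 s.
Passive exhalation: V(t)/V₀ = e^(−t/τ) = e^(−3.35/1.675) = 0.1353.
Fraction remaining = 0.1353 → 13.53%.

13.5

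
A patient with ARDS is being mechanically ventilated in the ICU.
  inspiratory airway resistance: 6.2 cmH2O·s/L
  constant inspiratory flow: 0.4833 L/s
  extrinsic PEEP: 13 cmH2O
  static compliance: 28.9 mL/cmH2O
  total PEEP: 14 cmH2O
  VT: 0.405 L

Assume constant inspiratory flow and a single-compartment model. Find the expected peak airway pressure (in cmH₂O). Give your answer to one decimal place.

Total PEEP = 14 cmH2O (set 13 + intrinsic 1); this is the baseline alveolar pressure.
Equation of motion (constant flow): PIP = Vt/C + R·V̇ + PEEP.
PIP = 405/28.9 + 6.2×0.4833 + 14 = 14.014 + 2.996 + 14 = 31.01 cmH2O.

31.0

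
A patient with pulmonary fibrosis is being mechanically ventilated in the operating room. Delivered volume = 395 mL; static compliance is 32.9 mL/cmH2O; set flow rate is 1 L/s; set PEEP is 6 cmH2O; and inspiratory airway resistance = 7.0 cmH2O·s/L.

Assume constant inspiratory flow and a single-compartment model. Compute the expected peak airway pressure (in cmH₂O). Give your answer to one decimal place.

25.0

Equation of motion (constant flow): PIP = Vt/C + R·V̇ + PEEP.
PIP = 395/32.9 + 7.0×1 + 6 = 12.006 + 7.0 + 6 = 25.006 cmH2O.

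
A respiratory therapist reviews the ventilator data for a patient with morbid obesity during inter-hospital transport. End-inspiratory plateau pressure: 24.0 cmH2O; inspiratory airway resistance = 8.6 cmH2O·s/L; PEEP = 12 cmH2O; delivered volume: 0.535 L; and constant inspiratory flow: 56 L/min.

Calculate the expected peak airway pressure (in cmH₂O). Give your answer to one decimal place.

Flow: 56 L/min ÷ 60 = 0.9333 L/s.
PIP = Pplat + Raw × flow = 24.0 + 8.6 × 0.9333 = 24.0 + 8.026 = 32.026 cmH2O.

32.0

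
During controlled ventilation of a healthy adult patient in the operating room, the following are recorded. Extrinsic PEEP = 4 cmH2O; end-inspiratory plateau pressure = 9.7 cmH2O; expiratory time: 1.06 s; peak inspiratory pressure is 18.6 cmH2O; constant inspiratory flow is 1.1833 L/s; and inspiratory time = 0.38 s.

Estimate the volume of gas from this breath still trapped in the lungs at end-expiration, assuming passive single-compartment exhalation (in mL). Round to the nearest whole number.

75

Vt = flow × Ti = 1.1833 L/s × 0.38 s × 1000 mL/L = 449.65 mL.
R = (PIP − Pplat)/V̇ = (18.6 − 9.7) / 1.1833 = 8.9/1.1833 = 7.521 cmH2O·s/L.
C = Vt/(Pplat − PEEP) = 449.65 / (9.7 − 4) = 449.65/5.7 = 78.886 mL/cmH2O.
τ = R × C = 7.521 × 0.07889 L/cmH2O = 0.5933 s.
Fraction remaining = e^(−Te/τ) = e^(−1.06/0.5933) = 0.1675.
Trapped volume = 449.65 × 0.1675 = 75.316 mL.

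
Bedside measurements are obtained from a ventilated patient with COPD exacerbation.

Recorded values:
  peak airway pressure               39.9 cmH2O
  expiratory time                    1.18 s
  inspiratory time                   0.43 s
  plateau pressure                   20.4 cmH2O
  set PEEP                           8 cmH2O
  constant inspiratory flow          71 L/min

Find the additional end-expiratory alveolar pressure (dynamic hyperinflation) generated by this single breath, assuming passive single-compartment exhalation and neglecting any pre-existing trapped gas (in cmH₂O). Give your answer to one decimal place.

2.2

Flow: 71 L/min ÷ 60 = 1.1833 L/s.
Vt = flow × Ti = 1.1833 L/s × 0.43 s × 1000 mL/L = 508.82 mL.
R = (PIP − Pplat)/V̇ = (39.9 − 20.4) / 1.1833 = 19.5/1.1833 = 16.479 cmH2O·s/L.
C = Vt/(Pplat − PEEP) = 508.82 / (20.4 − 8) = 508.82/12.4 = 41.034 mL/cmH2O.
τ = R × C = 16.479 × 0.04103 L/cmH2O = 0.6761 s.
Fraction remaining = e^(−Te/τ) = e^(−1.18/0.6761) = 0.1746; trapped volume = 508.82 × 0.1746 = 88.84 mL.
Additional alveolar pressure from trapping ≈ V_trapped / C = 88.84 / 41.034 = 2.165 cmH2O.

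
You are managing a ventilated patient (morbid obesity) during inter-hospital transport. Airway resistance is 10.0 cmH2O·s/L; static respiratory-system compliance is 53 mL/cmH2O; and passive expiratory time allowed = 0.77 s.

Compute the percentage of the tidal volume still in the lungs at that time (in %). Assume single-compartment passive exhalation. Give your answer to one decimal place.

τ = R × C = 10.0 × 53 mL/cmH2O = 10.0 × 0.053 L/cmH2O = 0.53 s.
Passive exhalation: V(t)/V₀ = e^(−t/τ) = e^(−0.77/0.53) = 0.2339.
Fraction remaining = 0.2339 → 23.39%.

23.4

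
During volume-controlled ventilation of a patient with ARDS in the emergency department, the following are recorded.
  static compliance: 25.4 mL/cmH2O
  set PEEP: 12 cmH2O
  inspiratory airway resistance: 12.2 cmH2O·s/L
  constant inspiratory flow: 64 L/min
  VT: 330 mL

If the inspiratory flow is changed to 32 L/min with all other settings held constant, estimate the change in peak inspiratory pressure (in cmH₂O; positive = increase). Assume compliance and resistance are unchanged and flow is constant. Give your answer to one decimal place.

-6.5

Flow: 64 L/min ÷ 60 = 1.0667 L/s.
New flow: 32 L/min ÷ 60 = 0.5333 L/s.
PIP = Vt/C + R·V̇ + PEEP (constant-flow equation of motion).
Only the resistive term changes: ΔPIP = R × ΔV̇ = 12.2 × (0.5333 − 1.0667) = 12.2 × -0.5334 = -6.507 cmH2O.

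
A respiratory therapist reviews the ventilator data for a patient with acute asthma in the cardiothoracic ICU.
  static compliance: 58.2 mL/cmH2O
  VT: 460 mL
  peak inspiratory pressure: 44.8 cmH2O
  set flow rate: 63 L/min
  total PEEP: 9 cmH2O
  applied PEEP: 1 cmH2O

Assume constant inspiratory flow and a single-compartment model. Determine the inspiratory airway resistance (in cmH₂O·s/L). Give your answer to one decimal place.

26.6

Flow: 63 L/min ÷ 60 = 1.05 L/s.
Total PEEP = 9 cmH2O (set 1 + intrinsic 8); this is the baseline alveolar pressure.
Equation of motion (constant flow): PIP = Vt/C + R·V̇ + PEEP.
R·V̇ = PIP − Vt/C − PEEP = 44.8 − 460/58.2 − 9 = 44.8 − 7.904 − 9 = 27.896 cmH2O.
R = 27.896 / 1.05 = 26.568 cmH2O·s/L.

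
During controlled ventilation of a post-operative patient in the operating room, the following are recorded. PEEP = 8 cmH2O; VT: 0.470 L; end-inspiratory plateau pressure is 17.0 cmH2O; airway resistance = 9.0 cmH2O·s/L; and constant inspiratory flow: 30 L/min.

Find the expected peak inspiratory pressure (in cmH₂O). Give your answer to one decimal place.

21.5

Flow: 30 L/min ÷ 60 = 0.5 L/s.
PIP = Pplat + Raw × flow = 17.0 + 9.0 × 0.5 = 17.0 + 4.5 = 21.5 cmH2O.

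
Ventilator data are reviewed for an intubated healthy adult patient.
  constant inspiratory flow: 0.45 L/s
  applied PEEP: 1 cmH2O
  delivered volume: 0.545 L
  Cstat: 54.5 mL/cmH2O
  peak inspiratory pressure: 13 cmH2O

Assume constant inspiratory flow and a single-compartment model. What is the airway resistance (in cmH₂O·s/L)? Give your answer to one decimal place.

Equation of motion (constant flow): PIP = Vt/C + R·V̇ + PEEP.
R·V̇ = PIP − Vt/C − PEEP = 13 − 545/54.5 − 1 = 13 − 10.0 − 1 = 2.0 cmH2O.
R = 2.0 / 0.45 = 4.444 cmH2O·s/L.

4.4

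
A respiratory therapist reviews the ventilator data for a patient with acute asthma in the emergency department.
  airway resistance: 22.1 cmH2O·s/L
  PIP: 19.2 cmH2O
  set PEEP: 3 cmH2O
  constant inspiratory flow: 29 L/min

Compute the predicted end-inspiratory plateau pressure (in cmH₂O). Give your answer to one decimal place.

Flow: 29 L/min ÷ 60 = 0.4833 L/s.
Pplat = PIP − Raw × flow = 19.2 − 22.1 × 0.4833 = 19.2 − 10.681 = 8.519 cmH2O.

8.5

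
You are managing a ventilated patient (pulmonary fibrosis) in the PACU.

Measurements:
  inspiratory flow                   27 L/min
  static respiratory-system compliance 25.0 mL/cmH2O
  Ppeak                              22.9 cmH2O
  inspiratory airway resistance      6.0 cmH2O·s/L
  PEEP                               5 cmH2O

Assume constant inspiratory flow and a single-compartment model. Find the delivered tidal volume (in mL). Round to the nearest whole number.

380

Flow: 27 L/min ÷ 60 = 0.45 L/s.
Equation of motion (constant flow): PIP = Vt/C + R·V̇ + PEEP.
Vt/C = PIP − R·V̇ − PEEP = 22.9 − 2.7 − 5 = 15.2 cmH2O.
Vt = C × 15.2 = 25.0 × 15.2 = 380.0 mL.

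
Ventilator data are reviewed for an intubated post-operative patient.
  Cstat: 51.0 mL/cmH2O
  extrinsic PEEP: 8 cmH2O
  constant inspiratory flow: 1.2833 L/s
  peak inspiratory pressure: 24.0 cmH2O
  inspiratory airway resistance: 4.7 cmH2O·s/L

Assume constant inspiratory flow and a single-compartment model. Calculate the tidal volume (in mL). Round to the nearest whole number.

508

Equation of motion (constant flow): PIP = Vt/C + R·V̇ + PEEP.
Vt/C = PIP − R·V̇ − PEEP = 24.0 − 6.032 − 8 = 9.968 cmH2O.
Vt = C × 9.968 = 51.0 × 9.968 = 508.37 mL.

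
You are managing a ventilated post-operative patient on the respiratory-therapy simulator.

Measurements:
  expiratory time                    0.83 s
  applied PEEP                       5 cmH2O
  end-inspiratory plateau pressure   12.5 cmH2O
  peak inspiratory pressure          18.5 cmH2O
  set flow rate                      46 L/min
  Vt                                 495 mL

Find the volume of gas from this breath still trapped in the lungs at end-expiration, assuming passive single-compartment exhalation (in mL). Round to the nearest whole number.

Flow: 46 L/min ÷ 60 = 0.7667 L/s.
R = (PIP − Pplat)/V̇ = (18.5 − 12.5) / 0.7667 = 6.0/0.7667 = 7.826 cmH2O·s/L.
C = Vt/(Pplat − PEEP) = 495.0 / (12.5 − 5) = 495.0/7.5 = 66.0 mL/cmH2O.
τ = R × C = 7.826 × 0.066 L/cmH2O = 0.5165 s.
Fraction remaining = e^(−Te/τ) = e^(−0.83/0.5165) = 0.2005.
Trapped volume = 495.0 × 0.2005 = 99.248 mL.

99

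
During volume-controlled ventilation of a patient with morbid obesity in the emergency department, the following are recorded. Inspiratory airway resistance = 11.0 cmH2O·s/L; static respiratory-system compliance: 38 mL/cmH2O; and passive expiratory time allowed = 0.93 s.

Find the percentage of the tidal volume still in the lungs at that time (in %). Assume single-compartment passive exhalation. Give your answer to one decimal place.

10.8

τ = R × C = 11.0 × 38 mL/cmH2O = 11.0 × 0.038 L/cmH2O = 0.418 s.
Passive exhalation: V(t)/V₀ = e^(−t/τ) = e^(−0.93/0.418) = 0.1081.
Fraction remaining = 0.1081 → 10.81%.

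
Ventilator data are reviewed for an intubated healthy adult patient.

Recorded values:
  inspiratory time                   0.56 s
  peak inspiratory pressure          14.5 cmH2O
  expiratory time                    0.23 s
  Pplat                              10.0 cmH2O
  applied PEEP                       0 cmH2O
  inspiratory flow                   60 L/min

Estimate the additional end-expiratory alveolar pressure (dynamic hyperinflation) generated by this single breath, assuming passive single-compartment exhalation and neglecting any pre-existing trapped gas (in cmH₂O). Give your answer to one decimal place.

4.0

Flow: 60 L/min ÷ 60 = 1 L/s.
Vt = flow × Ti = 1 L/s × 0.56 s × 1000 mL/L = 560.0 mL.
R = (PIP − Pplat)/V̇ = (14.5 − 10.0) / 1 = 4.5/1 = 4.5 cmH2O·s/L.
C = Vt/(Pplat − PEEP) = 560.0 / (10.0 − 0) = 560.0/10.0 = 56.0 mL/cmH2O.
τ = R × C = 4.5 × 0.056 L/cmH2O = 0.252 s.
Fraction remaining = e^(−Te/τ) = e^(−0.23/0.252) = 0.4014; trapped volume = 560.0 × 0.4014 = 224.78 mL.
Additional alveolar pressure from trapping ≈ V_trapped / C = 224.78 / 56.0 = 4.014 cmH2O.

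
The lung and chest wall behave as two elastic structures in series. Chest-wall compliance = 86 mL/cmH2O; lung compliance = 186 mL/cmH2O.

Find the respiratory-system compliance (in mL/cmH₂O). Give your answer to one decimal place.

58.8

Lung and chest wall are elastances in series: 1/Crs = 1/CL + 1/Ccw.
1/Crs = 1/186 + 1/86 = 0.017.
Crs = 58.824 mL/cmH2O.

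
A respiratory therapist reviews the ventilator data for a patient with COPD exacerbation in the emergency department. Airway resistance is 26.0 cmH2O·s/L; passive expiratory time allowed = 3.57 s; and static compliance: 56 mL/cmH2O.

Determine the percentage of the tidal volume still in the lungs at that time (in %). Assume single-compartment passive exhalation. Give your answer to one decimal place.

τ = R × C = 26.0 × 56 mL/cmH2O = 26.0 × 0.056 L/cmH2O = 1.456 s.
Passive exhalation: V(t)/V₀ = e^(−t/τ) = e^(−3.57/1.456) = 0.08613.
Fraction remaining = 0.08613 → 8.613%.

8.6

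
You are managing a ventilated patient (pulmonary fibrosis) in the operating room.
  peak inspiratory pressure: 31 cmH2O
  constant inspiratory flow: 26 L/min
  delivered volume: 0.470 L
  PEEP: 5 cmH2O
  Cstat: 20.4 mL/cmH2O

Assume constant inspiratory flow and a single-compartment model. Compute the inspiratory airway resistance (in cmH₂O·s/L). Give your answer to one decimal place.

6.8

Flow: 26 L/min ÷ 60 = 0.4333 L/s.
Equation of motion (constant flow): PIP = Vt/C + R·V̇ + PEEP.
R·V̇ = PIP − Vt/C − PEEP = 31 − 470/20.4 − 5 = 31 − 23.039 − 5 = 2.961 cmH2O.
R = 2.961 / 0.4333 = 6.834 cmH2O·s/L.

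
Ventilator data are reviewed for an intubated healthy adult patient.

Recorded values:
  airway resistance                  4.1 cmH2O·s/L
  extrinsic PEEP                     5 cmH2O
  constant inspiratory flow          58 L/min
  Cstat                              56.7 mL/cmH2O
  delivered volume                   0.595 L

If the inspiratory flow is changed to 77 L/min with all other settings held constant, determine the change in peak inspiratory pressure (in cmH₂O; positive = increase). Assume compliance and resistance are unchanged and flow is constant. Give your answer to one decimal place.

Flow: 58 L/min ÷ 60 = 0.9667 L/s.
New flow: 77 L/min ÷ 60 = 1.2833 L/s.
PIP = Vt/C + R·V̇ + PEEP (constant-flow equation of motion).
Only the resistive term changes: ΔPIP = R × ΔV̇ = 4.1 × (1.2833 − 0.9667) = 4.1 × 0.3166 = 1.298 cmH2O.

1.3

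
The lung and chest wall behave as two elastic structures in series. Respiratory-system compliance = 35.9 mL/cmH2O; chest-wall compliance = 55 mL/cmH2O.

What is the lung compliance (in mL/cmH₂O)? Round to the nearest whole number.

103

1/CL = 1/Crs − 1/Ccw.
1/CL = 1/35.9 − 1/55 = 0.009673.
CL = 103.38 mL/cmH2O.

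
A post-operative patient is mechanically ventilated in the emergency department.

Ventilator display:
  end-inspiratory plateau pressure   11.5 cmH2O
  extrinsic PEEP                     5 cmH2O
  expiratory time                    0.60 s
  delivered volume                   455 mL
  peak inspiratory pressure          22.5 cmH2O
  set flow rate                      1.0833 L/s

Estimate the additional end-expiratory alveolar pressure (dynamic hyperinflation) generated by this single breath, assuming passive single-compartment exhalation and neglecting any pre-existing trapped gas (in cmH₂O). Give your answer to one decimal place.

R = (PIP − Pplat)/V̇ = (22.5 − 11.5) / 1.0833 = 11.0/1.0833 = 10.154 cmH2O·s/L.
C = Vt/(Pplat − PEEP) = 455.0 / (11.5 − 5) = 455.0/6.5 = 70.0 mL/cmH2O.
τ = R × C = 10.154 × 0.07 L/cmH2O = 0.7108 s.
Fraction remaining = e^(−Te/τ) = e^(−0.60/0.7108) = 0.4299; trapped volume = 455.0 × 0.4299 = 195.6 mL.
Additional alveolar pressure from trapping ≈ V_trapped / C = 195.6 / 70.0 = 2.794 cmH2O.

2.8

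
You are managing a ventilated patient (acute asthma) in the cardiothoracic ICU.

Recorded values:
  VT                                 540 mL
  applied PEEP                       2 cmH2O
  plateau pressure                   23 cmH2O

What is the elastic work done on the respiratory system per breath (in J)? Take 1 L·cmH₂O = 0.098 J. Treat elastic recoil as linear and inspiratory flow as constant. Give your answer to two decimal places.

Elastic work ≈ ½ × (Pplat − PEEP) × Vt = 0.5 × (23 − 2) × 0.540 L = 0.5 × 21.0 × 0.540 = 5.67 L·cmH2O.
× 0.098 J/(L·cmH2O) → 0.5557 J.

0.56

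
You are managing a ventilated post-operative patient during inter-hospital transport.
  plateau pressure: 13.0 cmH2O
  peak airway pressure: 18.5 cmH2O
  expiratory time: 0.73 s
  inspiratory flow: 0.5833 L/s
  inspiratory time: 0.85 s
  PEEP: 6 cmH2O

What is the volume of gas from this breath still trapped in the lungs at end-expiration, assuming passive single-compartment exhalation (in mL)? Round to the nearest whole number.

Vt = flow × Ti = 0.5833 L/s × 0.85 s × 1000 mL/L = 495.81 mL.
R = (PIP − Pplat)/V̇ = (18.5 − 13.0) / 0.5833 = 5.5/0.5833 = 9.429 cmH2O·s/L.
C = Vt/(Pplat − PEEP) = 495.81 / (13.0 − 6) = 495.81/7.0 = 70.83 mL/cmH2O.
τ = R × C = 9.429 × 0.07083 L/cmH2O = 0.6679 s.
Fraction remaining = e^(−Te/τ) = e^(−0.73/0.6679) = 0.3352.
Trapped volume = 495.81 × 0.3352 = 166.2 mL.

166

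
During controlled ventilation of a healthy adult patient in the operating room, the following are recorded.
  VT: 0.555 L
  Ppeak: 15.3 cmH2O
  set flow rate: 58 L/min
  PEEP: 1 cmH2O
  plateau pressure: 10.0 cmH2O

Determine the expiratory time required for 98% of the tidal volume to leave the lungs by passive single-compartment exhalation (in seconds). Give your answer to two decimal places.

1.32

Flow: 58 L/min ÷ 60 = 0.9667 L/s.
R = (PIP − Pplat)/V̇ = (15.3 − 10.0) / 0.9667 = 5.3/0.9667 = 5.483 cmH2O·s/L.
C = Vt/(Pplat − PEEP) = 555.0 / (10.0 − 1) = 555.0/9.0 = 61.667 mL/cmH2O.
τ = R × C = 5.483 × 0.06167 L/cmH2O = 0.3381 s.
t = −τ·ln(1 − 0.98) = −0.3381·ln(0.02) = 1.323 s.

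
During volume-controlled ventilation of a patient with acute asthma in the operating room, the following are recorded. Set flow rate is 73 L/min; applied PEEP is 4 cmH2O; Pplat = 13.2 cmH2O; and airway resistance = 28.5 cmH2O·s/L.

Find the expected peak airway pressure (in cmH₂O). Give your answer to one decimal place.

Flow: 73 L/min ÷ 60 = 1.2167 L/s.
PIP = Pplat + Raw × flow = 13.2 + 28.5 × 1.2167 = 13.2 + 34.676 = 47.876 cmH2O.

47.9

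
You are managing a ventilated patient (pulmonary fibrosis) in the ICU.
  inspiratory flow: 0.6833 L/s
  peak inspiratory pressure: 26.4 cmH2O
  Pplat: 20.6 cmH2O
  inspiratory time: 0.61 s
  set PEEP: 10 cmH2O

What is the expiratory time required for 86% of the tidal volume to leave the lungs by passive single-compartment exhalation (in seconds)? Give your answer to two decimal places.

0.66

Vt = flow × Ti = 0.6833 L/s × 0.61 s × 1000 mL/L = 416.81 mL.
R = (PIP − Pplat)/V̇ = (26.4 − 20.6) / 0.6833 = 5.8/0.6833 = 8.488 cmH2O·s/L.
C = Vt/(Pplat − PEEP) = 416.81 / (20.6 − 10) = 416.81/10.6 = 39.322 mL/cmH2O.
τ = R × C = 8.488 × 0.03932 L/cmH2O = 0.3337 s.
t = −τ·ln(1 − 0.86) = −0.3337·ln(0.14) = 0.6561 s.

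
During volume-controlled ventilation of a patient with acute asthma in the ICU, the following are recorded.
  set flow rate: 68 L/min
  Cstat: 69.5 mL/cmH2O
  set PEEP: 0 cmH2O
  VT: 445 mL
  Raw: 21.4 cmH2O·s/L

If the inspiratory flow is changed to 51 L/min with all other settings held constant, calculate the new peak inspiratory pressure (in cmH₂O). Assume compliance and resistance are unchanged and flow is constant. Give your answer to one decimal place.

24.6

Flow: 68 L/min ÷ 60 = 1.1333 L/s.
New flow: 51 L/min ÷ 60 = 0.85 L/s.
PIP = Vt/C + R·V̇ + PEEP (constant-flow equation of motion).
Only the resistive term changes: ΔPIP = R × ΔV̇ = 21.4 × (0.85 − 1.1333) = 21.4 × -0.2833 = -6.063 cmH2O.
Original PIP = 445/69.5 + 21.4×1.1333 + 0 = 30.655 cmH2O; new PIP = 30.655 + (-6.063) = 24.592 cmH2O.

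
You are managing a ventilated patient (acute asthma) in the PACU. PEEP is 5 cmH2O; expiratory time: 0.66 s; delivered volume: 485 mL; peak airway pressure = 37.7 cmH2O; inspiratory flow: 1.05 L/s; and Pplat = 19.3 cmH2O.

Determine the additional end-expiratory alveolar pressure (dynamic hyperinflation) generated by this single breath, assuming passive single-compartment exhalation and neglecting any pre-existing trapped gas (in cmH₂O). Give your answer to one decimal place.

R = (PIP − Pplat)/V̇ = (37.7 − 19.3) / 1.05 = 18.4/1.05 = 17.524 cmH2O·s/L.
C = Vt/(Pplat − PEEP) = 485.0 / (19.3 − 5) = 485.0/14.3 = 33.916 mL/cmH2O.
τ = R × C = 17.524 × 0.03392 L/cmH2O = 0.5944 s.
Fraction remaining = e^(−Te/τ) = e^(−0.66/0.5944) = 0.3294; trapped volume = 485.0 × 0.3294 = 159.76 mL.
Additional alveolar pressure from trapping ≈ V_trapped / C = 159.76 / 33.916 = 4.71 cmH2O.

4.7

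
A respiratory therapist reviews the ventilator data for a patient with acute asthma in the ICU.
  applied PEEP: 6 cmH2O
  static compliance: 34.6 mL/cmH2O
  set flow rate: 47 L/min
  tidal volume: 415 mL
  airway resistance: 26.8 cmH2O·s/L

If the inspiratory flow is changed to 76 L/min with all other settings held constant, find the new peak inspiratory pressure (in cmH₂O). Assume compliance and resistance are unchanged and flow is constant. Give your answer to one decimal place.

51.9

Flow: 47 L/min ÷ 60 = 0.7833 L/s.
New flow: 76 L/min ÷ 60 = 1.2667 L/s.
PIP = Vt/C + R·V̇ + PEEP (constant-flow equation of motion).
Only the resistive term changes: ΔPIP = R × ΔV̇ = 26.8 × (1.2667 − 0.7833) = 26.8 × 0.4834 = 12.955 cmH2O.
Original PIP = 415/34.6 + 26.8×0.7833 + 6 = 38.987 cmH2O; new PIP = 38.987 + (12.955) = 51.942 cmH2O.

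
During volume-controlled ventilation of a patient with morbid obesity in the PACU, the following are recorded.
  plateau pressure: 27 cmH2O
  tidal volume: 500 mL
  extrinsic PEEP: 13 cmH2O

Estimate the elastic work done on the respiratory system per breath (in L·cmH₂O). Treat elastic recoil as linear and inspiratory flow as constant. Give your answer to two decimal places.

3.50

Elastic work ≈ ½ × (Pplat − PEEP) × Vt = 0.5 × (27 − 13) × 0.500 L = 0.5 × 14.0 × 0.500 = 3.5 L·cmH2O.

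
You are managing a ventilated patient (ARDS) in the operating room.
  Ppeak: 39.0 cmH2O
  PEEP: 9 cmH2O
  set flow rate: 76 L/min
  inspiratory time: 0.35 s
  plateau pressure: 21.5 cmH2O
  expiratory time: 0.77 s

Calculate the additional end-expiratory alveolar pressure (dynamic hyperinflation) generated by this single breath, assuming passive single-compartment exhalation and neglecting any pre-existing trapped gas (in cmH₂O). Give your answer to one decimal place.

2.6

Flow: 76 L/min ÷ 60 = 1.2667 L/s.
Vt = flow × Ti = 1.2667 L/s × 0.35 s × 1000 mL/L = 443.35 mL.
R = (PIP − Pplat)/V̇ = (39.0 − 21.5) / 1.2667 = 17.5/1.2667 = 13.815 cmH2O·s/L.
C = Vt/(Pplat − PEEP) = 443.35 / (21.5 − 9) = 443.35/12.5 = 35.468 mL/cmH2O.
τ = R × C = 13.815 × 0.03547 L/cmH2O = 0.49 s.
Fraction remaining = e^(−Te/τ) = e^(−0.77/0.49) = 0.2077; trapped volume = 443.35 × 0.2077 = 92.084 mL.
Additional alveolar pressure from trapping ≈ V_trapped / C = 92.084 / 35.468 = 2.596 cmH2O.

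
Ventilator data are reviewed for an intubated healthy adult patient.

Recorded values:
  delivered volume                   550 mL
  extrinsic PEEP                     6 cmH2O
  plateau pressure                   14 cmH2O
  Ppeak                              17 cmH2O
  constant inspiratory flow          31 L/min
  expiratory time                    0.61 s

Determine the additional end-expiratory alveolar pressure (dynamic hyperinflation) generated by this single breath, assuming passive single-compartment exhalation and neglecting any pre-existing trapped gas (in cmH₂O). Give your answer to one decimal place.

1.7

Flow: 31 L/min ÷ 60 = 0.5167 L/s.
R = (PIP − Pplat)/V̇ = (17 − 14) / 0.5167 = 3.0/0.5167 = 5.806 cmH2O·s/L.
C = Vt/(Pplat − PEEP) = 550.0 / (14 − 6) = 550.0/8.0 = 68.75 mL/cmH2O.
τ = R × C = 5.806 × 0.06875 L/cmH2O = 0.3992 s.
Fraction remaining = e^(−Te/τ) = e^(−0.61/0.3992) = 0.217; trapped volume = 550.0 × 0.217 = 119.35 mL.
Additional alveolar pressure from trapping ≈ V_trapped / C = 119.35 / 68.75 = 1.736 cmH2O.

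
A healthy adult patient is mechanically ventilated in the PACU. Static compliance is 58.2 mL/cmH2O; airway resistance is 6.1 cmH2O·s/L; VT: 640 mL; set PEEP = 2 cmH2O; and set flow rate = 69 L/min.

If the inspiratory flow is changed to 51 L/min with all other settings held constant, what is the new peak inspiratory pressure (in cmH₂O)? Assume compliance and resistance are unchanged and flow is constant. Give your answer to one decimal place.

Flow: 69 L/min ÷ 60 = 1.15 L/s.
New flow: 51 L/min ÷ 60 = 0.85 L/s.
PIP = Vt/C + R·V̇ + PEEP (constant-flow equation of motion).
Only the resistive term changes: ΔPIP = R × ΔV̇ = 6.1 × (0.85 − 1.15) = 6.1 × -0.3 = -1.83 cmH2O.
Original PIP = 640/58.2 + 6.1×1.15 + 2 = 20.012 cmH2O; new PIP = 20.012 + (-1.83) = 18.182 cmH2O.

18.2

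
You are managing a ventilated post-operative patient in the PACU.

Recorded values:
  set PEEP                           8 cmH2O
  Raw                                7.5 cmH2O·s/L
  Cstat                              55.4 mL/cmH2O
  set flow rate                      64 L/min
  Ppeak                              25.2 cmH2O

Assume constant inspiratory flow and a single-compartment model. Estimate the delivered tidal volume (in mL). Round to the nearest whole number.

510

Flow: 64 L/min ÷ 60 = 1.0667 L/s.
Equation of motion (constant flow): PIP = Vt/C + R·V̇ + PEEP.
Vt/C = PIP − R·V̇ − PEEP = 25.2 − 8.0 − 8 = 9.2 cmH2O.
Vt = C × 9.2 = 55.4 × 9.2 = 509.68 mL.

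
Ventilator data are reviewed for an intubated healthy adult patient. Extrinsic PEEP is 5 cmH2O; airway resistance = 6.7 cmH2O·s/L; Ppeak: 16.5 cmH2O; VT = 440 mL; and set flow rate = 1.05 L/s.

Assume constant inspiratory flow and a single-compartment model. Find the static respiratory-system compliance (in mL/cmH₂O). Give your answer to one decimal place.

Equation of motion (constant flow): PIP = Vt/C + R·V̇ + PEEP.
Vt/C = PIP − R·V̇ − PEEP = 16.5 − 6.7×1.05 − 5 = 16.5 − 7.035 − 5 = 4.465 cmH2O.
C = Vt / 4.465 = 440 / 4.465 = 98.544 mL/cmH2O.

98.5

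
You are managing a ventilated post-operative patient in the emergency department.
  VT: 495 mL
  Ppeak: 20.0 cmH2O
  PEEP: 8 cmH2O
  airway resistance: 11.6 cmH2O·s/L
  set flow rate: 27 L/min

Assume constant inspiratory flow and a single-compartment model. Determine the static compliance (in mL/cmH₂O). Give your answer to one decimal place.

73.0

Flow: 27 L/min ÷ 60 = 0.45 L/s.
Equation of motion (constant flow): PIP = Vt/C + R·V̇ + PEEP.
Vt/C = PIP − R·V̇ − PEEP = 20.0 − 11.6×0.45 − 8 = 20.0 − 5.22 − 8 = 6.78 cmH2O.
C = Vt / 6.78 = 495 / 6.78 = 73.009 mL/cmH2O.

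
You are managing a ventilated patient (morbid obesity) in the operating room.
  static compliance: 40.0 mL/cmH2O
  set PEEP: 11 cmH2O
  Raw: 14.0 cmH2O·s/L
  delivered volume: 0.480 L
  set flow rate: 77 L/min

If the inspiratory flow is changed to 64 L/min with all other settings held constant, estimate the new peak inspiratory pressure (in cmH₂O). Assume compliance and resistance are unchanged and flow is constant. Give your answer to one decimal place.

37.9

Flow: 77 L/min ÷ 60 = 1.2833 L/s.
New flow: 64 L/min ÷ 60 = 1.0667 L/s.
PIP = Vt/C + R·V̇ + PEEP (constant-flow equation of motion).
Only the resistive term changes: ΔPIP = R × ΔV̇ = 14.0 × (1.0667 − 1.2833) = 14.0 × -0.2166 = -3.032 cmH2O.
Original PIP = 480/40.0 + 14.0×1.2833 + 11 = 40.966 cmH2O; new PIP = 40.966 + (-3.032) = 37.934 cmH2O.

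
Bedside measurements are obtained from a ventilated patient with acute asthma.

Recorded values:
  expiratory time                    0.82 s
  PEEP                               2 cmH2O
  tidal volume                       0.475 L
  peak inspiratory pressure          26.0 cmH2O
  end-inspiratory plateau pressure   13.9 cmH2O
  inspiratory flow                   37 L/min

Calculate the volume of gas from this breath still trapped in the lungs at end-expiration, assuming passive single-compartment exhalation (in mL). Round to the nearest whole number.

Flow: 37 L/min ÷ 60 = 0.6167 L/s.
R = (PIP − Pplat)/V̇ = (26.0 − 13.9) / 0.6167 = 12.1/0.6167 = 19.621 cmH2O·s/L.
C = Vt/(Pplat − PEEP) = 475.0 / (13.9 − 2) = 475.0/11.9 = 39.916 mL/cmH2O.
τ = R × C = 19.621 × 0.03992 L/cmH2O = 0.7833 s.
Fraction remaining = e^(−Te/τ) = e^(−0.82/0.7833) = 0.351.
Trapped volume = 475.0 × 0.351 = 166.73 mL.

167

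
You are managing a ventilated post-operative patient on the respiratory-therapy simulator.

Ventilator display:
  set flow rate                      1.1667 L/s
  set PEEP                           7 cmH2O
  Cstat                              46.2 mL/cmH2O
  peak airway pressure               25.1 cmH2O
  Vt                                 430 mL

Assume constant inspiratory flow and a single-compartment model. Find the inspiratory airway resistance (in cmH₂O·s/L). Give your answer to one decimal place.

7.5

Equation of motion (constant flow): PIP = Vt/C + R·V̇ + PEEP.
R·V̇ = PIP − Vt/C − PEEP = 25.1 − 430/46.2 − 7 = 25.1 − 9.307 − 7 = 8.793 cmH2O.
R = 8.793 / 1.1667 = 7.537 cmH2O·s/L.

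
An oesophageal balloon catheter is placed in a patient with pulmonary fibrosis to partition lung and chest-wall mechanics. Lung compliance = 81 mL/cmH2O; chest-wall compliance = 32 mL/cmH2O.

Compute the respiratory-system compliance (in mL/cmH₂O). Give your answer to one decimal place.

Lung and chest wall are elastances in series: 1/Crs = 1/CL + 1/Ccw.
1/Crs = 1/81 + 1/32 = 0.0436.
Crs = 22.936 mL/cmH2O.

22.9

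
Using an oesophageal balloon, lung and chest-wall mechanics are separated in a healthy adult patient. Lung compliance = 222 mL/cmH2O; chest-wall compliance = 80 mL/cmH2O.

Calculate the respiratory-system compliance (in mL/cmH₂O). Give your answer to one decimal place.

Lung and chest wall are elastances in series: 1/Crs = 1/CL + 1/Ccw.
1/Crs = 1/222 + 1/80 = 0.017.
Crs = 58.824 mL/cmH2O.

58.8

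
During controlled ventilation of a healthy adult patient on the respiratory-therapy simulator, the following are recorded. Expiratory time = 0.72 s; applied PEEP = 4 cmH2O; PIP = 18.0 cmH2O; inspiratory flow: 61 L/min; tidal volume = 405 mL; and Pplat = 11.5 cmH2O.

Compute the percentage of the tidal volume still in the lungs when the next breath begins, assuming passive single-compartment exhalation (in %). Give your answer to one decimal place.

Flow: 61 L/min ÷ 60 = 1.0167 L/s.
R = (PIP − Pplat)/V̇ = (18.0 − 11.5) / 1.0167 = 6.5/1.0167 = 6.393 cmH2O·s/L.
C = Vt/(Pplat − PEEP) = 405.0 / (11.5 − 4) = 405.0/7.5 = 54.0 mL/cmH2O.
τ = R × C = 6.393 × 0.054 L/cmH2O = 0.3452 s.
Fraction remaining at end-expiration = e^(−Te/τ) = e^(−0.72/0.3452) = 0.1242 → 12.42%.

12.4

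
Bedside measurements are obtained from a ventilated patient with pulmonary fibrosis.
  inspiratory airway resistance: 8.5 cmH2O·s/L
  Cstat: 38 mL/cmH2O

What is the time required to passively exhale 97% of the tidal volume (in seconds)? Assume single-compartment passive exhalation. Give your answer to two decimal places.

1.13

τ = R × C = 8.5 × 38 mL/cmH2O = 8.5 × 0.038 L/cmH2O = 0.323 s.
Exhaled fraction f = 1 − e^(−t/τ) → t = −τ·ln(1 − f) = −0.323·ln(0.03) = 1.133 s.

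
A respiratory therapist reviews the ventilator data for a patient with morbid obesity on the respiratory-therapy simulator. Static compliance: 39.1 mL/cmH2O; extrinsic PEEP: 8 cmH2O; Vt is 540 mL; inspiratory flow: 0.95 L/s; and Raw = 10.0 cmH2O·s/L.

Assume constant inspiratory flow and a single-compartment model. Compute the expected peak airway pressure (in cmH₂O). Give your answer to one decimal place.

31.3

Equation of motion (constant flow): PIP = Vt/C + R·V̇ + PEEP.
PIP = 540/39.1 + 10.0×0.95 + 8 = 13.811 + 9.5 + 8 = 31.311 cmH2O.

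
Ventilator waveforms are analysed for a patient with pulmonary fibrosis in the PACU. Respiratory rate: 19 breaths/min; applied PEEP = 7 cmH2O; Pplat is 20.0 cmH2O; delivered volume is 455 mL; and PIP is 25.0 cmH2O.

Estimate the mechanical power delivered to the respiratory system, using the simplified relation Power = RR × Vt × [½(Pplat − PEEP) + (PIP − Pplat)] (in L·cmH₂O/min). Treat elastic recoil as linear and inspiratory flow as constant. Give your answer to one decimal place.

99.4

Per-breath work = Vt × [½(Pplat−PEEP) + (PIP−Pplat)] = 0.455 × [0.5×13.0 + 5.0] = 0.455 × 11.5 = 5.233 L·cmH2O.
Power = 19 × 5.233 = 99.427 L·cmH2O/min.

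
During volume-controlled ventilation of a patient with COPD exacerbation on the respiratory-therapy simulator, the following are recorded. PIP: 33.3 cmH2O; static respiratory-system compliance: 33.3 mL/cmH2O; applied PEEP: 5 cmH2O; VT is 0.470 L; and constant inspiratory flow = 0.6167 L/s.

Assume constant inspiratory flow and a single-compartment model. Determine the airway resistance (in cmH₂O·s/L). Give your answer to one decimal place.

23.0

Equation of motion (constant flow): PIP = Vt/C + R·V̇ + PEEP.
R·V̇ = PIP − Vt/C − PEEP = 33.3 − 470/33.3 − 5 = 33.3 − 14.114 − 5 = 14.186 cmH2O.
R = 14.186 / 0.6167 = 23.003 cmH2O·s/L.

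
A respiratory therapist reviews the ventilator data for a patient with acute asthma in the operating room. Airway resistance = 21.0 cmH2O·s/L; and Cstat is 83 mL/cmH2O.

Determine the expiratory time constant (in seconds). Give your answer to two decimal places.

τ = R × C = 21.0 × 83 mL/cmH2O = 21.0 × 0.083 L/cmH2O = 1.743 s.

1.74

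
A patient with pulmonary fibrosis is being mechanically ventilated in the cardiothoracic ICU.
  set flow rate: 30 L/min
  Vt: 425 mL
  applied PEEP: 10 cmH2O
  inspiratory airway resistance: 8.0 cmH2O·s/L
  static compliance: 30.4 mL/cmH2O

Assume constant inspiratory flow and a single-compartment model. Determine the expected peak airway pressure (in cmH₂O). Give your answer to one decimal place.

Flow: 30 L/min ÷ 60 = 0.5 L/s.
Equation of motion (constant flow): PIP = Vt/C + R·V̇ + PEEP.
PIP = 425/30.4 + 8.0×0.5 + 10 = 13.98 + 4.0 + 10 = 27.98 cmH2O.

28.0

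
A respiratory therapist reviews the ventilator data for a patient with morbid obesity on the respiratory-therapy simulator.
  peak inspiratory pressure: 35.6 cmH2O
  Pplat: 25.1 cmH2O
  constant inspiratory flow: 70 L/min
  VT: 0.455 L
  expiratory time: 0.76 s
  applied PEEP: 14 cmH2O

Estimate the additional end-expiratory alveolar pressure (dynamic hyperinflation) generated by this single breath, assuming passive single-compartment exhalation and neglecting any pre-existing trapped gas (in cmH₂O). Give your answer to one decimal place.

Flow: 70 L/min ÷ 60 = 1.1667 L/s.
R = (PIP − Pplat)/V̇ = (35.6 − 25.1) / 1.1667 = 10.5/1.1667 = 9.0 cmH2O·s/L.
C = Vt/(Pplat − PEEP) = 455.0 / (25.1 − 14) = 455.0/11.1 = 40.991 mL/cmH2O.
τ = R × C = 9.0 × 0.04099 L/cmH2O = 0.3689 s.
Fraction remaining = e^(−Te/τ) = e^(−0.76/0.3689) = 0.1274; trapped volume = 455.0 × 0.1274 = 57.967 mL.
Additional alveolar pressure from trapping ≈ V_trapped / C = 57.967 / 40.991 = 1.414 cmH2O.

1.4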